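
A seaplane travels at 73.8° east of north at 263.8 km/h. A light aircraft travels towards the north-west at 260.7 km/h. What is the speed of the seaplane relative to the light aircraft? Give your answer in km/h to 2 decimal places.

Taking east as x and north as y: seaplane velocity = (253.325, 73.598) km/h; light aircraft velocity = (-184.343, 184.343) km/h.
Velocity of seaplane relative to light aircraft = (253.325, 73.598) − (-184.343, 184.343) = (437.668, -110.745) km/h.
Magnitude = |(437.668, -110.745)| = 451.462 km/h.

451.46 km/h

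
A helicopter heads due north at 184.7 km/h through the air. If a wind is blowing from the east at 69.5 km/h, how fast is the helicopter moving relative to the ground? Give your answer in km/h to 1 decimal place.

Taking east as x and north as y: velocity relative to the air = (0.000, 184.700) km/h; the air relative to ground = (-69.500, 0.000) km/h.
Velocity relative to ground = (0.000, 184.700) + (-69.500, 0.000) = (-69.500, 184.700) km/h.
Speed = |(-69.500, 184.700)| = 197.343 km/h.

197.3 km/h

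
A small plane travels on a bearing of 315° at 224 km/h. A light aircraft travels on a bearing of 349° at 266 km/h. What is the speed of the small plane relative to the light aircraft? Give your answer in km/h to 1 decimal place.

148.8 km/h

Taking east as x and north as y: small plane velocity = (-158.392, 158.392) km/h; light aircraft velocity = (-50.755, 261.113) km/h.
Velocity of small plane relative to light aircraft = (-158.392, 158.392) − (-50.755, 261.113) = (-107.637, -102.721) km/h.
Magnitude = |(-107.637, -102.721)| = 148.786 km/h.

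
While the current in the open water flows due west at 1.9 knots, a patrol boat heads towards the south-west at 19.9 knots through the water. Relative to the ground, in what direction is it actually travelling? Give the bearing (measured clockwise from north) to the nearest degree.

229°

Taking east as x and north as y: velocity relative to the water = (-14.071, -14.071) knots; the water relative to ground = (-1.900, 0.000) knots.
Velocity relative to ground = (-14.071, -14.071) + (-1.900, 0.000) = (-15.971, -14.071) knots.
Bearing = atan2(-15.97, -14.07) = 228.62° clockwise from north.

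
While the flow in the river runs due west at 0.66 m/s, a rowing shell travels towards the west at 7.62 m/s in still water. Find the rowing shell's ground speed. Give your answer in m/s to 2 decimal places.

Taking east as x and north as y: velocity relative to the water = (-7.620, 0.000) m/s; the water relative to ground = (-0.660, 0.000) m/s.
Velocity relative to ground = (-7.620, 0.000) + (-0.660, 0.000) = (-8.280, 0.000) m/s.
Speed = |(-8.280, 0.000)| = 8.280 m/s.

8.28 m/s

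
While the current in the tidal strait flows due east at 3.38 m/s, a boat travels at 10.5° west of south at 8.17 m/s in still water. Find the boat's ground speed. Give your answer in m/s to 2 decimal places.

Taking east as x and north as y: velocity relative to the water = (-1.489, -8.033) m/s; the water relative to ground = (3.380, 0.000) m/s.
Velocity relative to ground = (-1.489, -8.033) + (3.380, 0.000) = (1.891, -8.033) m/s.
Speed = |(1.891, -8.033)| = 8.253 m/s.

8.25 m/s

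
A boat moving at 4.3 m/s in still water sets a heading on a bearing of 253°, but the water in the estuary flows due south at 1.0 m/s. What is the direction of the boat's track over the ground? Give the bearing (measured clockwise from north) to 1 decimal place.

241.2°

Taking east as x and north as y: velocity relative to the water = (-4.112, -1.257) m/s; the water relative to ground = (0.000, -1.000) m/s.
Velocity relative to ground = (-4.112, -1.257) + (0.000, -1.000) = (-4.112, -2.257) m/s.
Bearing = atan2(-4.11, -2.26) = 241.24° clockwise from north.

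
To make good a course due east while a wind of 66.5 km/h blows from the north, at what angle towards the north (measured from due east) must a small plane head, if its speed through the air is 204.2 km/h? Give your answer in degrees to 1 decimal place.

The wind pushes perpendicular to the desired track; the heading must have a component into the wind equal to 66.5 km/h: 204.2 sin θ = 66.5.
sin θ = 0.3257, so θ = 19.006°.

19.0°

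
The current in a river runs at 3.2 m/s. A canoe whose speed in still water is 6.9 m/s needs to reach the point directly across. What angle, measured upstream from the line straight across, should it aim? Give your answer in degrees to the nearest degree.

To cancel the current, the upstream component of the canoe's velocity must equal the flow: 6.9 sin θ = 3.2.
sin θ = 3.2 / 6.9 = 0.4638.
θ = arcsin(0.4638) = 27.631°.

28°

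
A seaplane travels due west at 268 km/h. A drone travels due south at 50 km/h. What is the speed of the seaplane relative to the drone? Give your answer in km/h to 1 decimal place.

Taking east as x and north as y: seaplane velocity = (-268.000, 0.000) km/h; drone velocity = (0.000, -50.000) km/h.
Velocity of seaplane relative to drone = (-268.000, 0.000) − (0.000, -50.000) = (-268.000, 50.000) km/h.
Magnitude = |(-268.000, 50.000)| = 272.624 km/h.

272.6 km/h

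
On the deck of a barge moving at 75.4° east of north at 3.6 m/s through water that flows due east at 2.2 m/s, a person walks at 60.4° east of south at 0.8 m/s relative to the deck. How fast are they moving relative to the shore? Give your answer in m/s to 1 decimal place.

In east/north components (m/s): person relative to barge = (0.696, -0.395); barge relative to water = (3.484, 0.907); water relative to ground = (2.200, 0.000).
Sum = (6.379, 0.512) m/s.
Speed = |(6.379, 0.512)| = 6.400 m/s.

6.4 m/s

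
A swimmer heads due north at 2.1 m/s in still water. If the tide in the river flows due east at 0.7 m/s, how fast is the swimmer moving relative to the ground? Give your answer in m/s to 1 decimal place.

Taking east as x and north as y: velocity relative to the water = (0.000, 2.100) m/s; the water relative to ground = (0.700, 0.000) m/s.
Velocity relative to ground = (0.000, 2.100) + (0.700, 0.000) = (0.700, 2.100) m/s.
Speed = |(0.700, 2.100)| = 2.214 m/s.

2.2 m/s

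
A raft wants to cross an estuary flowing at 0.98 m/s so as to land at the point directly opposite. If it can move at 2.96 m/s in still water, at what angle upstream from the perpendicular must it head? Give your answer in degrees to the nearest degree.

To cancel the current, the upstream component of the raft's velocity must equal the flow: 2.96 sin θ = 0.98.
sin θ = 0.98 / 2.96 = 0.3311.
θ = arcsin(0.3311) = 19.334°.

19°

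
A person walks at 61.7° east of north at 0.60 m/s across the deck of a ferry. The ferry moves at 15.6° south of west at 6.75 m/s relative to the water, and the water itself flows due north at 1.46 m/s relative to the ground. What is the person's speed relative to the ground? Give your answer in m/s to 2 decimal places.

5.97 m/s

In east/north components (m/s): person relative to ferry = (0.528, 0.284); ferry relative to water = (-6.501, -1.815); water relative to ground = (0.000, 1.460).
Sum = (-5.973, -0.071) m/s.
Speed = |(-5.973, -0.071)| = 5.973 m/s.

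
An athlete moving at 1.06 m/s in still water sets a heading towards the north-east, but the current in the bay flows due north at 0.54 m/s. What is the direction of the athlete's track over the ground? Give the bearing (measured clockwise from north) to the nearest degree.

030°

Taking east as x and north as y: velocity relative to the water = (0.750, 0.750) m/s; the water relative to ground = (0.000, 0.540) m/s.
Velocity relative to ground = (0.750, 0.750) + (0.000, 0.540) = (0.750, 1.290) m/s.
Bearing = atan2(0.75, 1.29) = 30.17° clockwise from north.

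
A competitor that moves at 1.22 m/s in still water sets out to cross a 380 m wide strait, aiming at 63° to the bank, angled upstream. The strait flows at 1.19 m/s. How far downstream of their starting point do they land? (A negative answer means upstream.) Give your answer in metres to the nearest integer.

222 m

Perpendicular speed = 1.087 m/s; crossing time = 380 / 1.087 = 349.577 s.
Net downstream speed = 0.636 m/s.
Drift = 0.636 × 349.577 = 222.377 m (downstream).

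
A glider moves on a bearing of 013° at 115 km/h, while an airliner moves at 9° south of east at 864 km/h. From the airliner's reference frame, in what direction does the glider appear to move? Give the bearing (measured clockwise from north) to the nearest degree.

287°

Taking east as x and north as y: glider velocity = (25.869, 112.053) km/h; airliner velocity = (853.363, -135.159) km/h.
Velocity of glider relative to airliner = (25.869, 112.053) − (853.363, -135.159) = (-827.493, 247.212) km/h.
Bearing = atan2(-827.49, 247.21) = 286.63° clockwise from north.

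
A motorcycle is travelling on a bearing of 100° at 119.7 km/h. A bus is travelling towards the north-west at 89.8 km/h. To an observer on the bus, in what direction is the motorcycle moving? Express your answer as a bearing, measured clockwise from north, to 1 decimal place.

Taking east as x and north as y: motorcycle velocity = (117.881, -20.786) km/h; bus velocity = (-63.498, 63.498) km/h.
Velocity of motorcycle relative to bus = (117.881, -20.786) − (-63.498, 63.498) = (181.380, -84.284) km/h.
Bearing = atan2(181.38, -84.28) = 114.92° clockwise from north.

114.9°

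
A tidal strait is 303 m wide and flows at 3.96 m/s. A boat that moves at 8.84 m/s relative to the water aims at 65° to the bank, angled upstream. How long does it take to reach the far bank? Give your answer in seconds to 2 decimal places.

37.82 s

The component of the boat's velocity perpendicular to the bank is 8.84 × sin 65° = 8.012 m/s.
Only the cross-stream component determines the crossing time; the current contributes nothing perpendicular to the bank.
Time = 303 / 8.012 = 37.819 s.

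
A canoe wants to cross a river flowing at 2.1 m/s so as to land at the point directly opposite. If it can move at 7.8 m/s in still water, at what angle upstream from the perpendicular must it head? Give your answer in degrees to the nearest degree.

To cancel the current, the upstream component of the canoe's velocity must equal the flow: 7.8 sin θ = 2.1.
sin θ = 2.1 / 7.8 = 0.2692.
θ = arcsin(0.2692) = 15.618°.

16°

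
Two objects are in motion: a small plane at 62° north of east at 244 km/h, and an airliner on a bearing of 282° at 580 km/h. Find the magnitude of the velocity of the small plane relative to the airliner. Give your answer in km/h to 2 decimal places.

688.44 km/h

Taking east as x and north as y: small plane velocity = (114.551, 215.439) km/h; airliner velocity = (-567.326, 120.589) km/h.
Velocity of small plane relative to airliner = (114.551, 215.439) − (-567.326, 120.589) = (681.877, 94.850) km/h.
Magnitude = |(681.877, 94.850)| = 688.442 km/h.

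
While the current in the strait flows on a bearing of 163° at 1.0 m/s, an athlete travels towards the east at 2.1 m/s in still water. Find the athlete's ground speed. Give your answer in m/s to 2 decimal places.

Taking east as x and north as y: velocity relative to the water = (2.100, 0.000) m/s; the water relative to ground = (0.292, -0.956) m/s.
Velocity relative to ground = (2.100, 0.000) + (0.292, -0.956) = (2.392, -0.956) m/s.
Speed = |(2.392, -0.956)| = 2.576 m/s.

2.58 m/s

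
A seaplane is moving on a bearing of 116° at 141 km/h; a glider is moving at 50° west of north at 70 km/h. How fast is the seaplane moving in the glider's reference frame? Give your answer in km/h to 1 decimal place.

209.6 km/h

Taking east as x and north as y: seaplane velocity = (126.730, -61.810) km/h; glider velocity = (-53.623, 44.995) km/h.
Velocity of seaplane relative to glider = (126.730, -61.810) − (-53.623, 44.995) = (180.353, -106.805) km/h.
Magnitude = |(180.353, -106.805)| = 209.606 km/h.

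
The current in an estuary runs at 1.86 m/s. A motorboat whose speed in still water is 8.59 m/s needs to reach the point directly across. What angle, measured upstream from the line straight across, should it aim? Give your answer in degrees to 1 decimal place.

To cancel the current, the upstream component of the motorboat's velocity must equal the flow: 8.59 sin θ = 1.86.
sin θ = 1.86 / 8.59 = 0.2165.
θ = arcsin(0.2165) = 12.505°.

12.5°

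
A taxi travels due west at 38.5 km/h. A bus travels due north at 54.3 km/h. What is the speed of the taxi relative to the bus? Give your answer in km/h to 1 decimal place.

Taking east as x and north as y: taxi velocity = (-38.500, 0.000) km/h; bus velocity = (0.000, 54.300) km/h.
Velocity of taxi relative to bus = (-38.500, 0.000) − (0.000, 54.300) = (-38.500, -54.300) km/h.
Magnitude = |(-38.500, -54.300)| = 66.564 km/h.

66.6 km/h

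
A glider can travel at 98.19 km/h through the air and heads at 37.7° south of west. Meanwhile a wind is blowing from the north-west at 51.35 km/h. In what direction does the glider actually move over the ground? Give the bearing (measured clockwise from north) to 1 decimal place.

203.2°

Taking east as x and north as y: velocity relative to the air = (-77.690, -60.046) km/h; the air relative to ground = (36.310, -36.310) km/h.
Velocity relative to ground = (-77.690, -60.046) + (36.310, -36.310) = (-41.380, -96.356) km/h.
Bearing = atan2(-41.38, -96.36) = 203.24° clockwise from north.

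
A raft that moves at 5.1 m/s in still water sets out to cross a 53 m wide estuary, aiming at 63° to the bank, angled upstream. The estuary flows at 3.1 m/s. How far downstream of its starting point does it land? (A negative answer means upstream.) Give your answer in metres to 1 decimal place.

Perpendicular speed = 4.544 m/s; crossing time = 53 / 4.544 = 11.663 s.
Net downstream speed = 0.785 m/s.
Drift = 0.785 × 11.663 = 9.152 m (downstream).

9.2 m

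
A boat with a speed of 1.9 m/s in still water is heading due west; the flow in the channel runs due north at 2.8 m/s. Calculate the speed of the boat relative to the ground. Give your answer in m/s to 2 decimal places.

Taking east as x and north as y: velocity relative to the water = (-1.900, 0.000) m/s; the water relative to ground = (0.000, 2.800) m/s.
Velocity relative to ground = (-1.900, 0.000) + (0.000, 2.800) = (-1.900, 2.800) m/s.
Speed = |(-1.900, 2.800)| = 3.384 m/s.

3.38 m/s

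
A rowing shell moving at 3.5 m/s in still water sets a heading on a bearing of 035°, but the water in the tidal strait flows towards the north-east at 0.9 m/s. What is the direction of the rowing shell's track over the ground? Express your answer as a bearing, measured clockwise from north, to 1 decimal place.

Taking east as x and north as y: velocity relative to the water = (2.008, 2.867) m/s; the water relative to ground = (0.636, 0.636) m/s.
Velocity relative to ground = (2.008, 2.867) + (0.636, 0.636) = (2.644, 3.503) m/s.
Bearing = atan2(2.64, 3.50) = 37.04° clockwise from north.

037.0°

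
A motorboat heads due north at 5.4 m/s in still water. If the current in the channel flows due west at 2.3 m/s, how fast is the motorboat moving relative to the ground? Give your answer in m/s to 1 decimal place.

Taking east as x and north as y: velocity relative to the water = (0.000, 5.400) m/s; the water relative to ground = (-2.300, 0.000) m/s.
Velocity relative to ground = (0.000, 5.400) + (-2.300, 0.000) = (-2.300, 5.400) m/s.
Speed = |(-2.300, 5.400)| = 5.869 m/s.

5.9 m/s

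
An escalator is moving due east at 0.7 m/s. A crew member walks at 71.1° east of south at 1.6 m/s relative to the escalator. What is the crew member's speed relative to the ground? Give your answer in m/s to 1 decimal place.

2.3 m/s

Taking east as x and north as y: escalator velocity = (0.700, 0.000) m/s; crew member velocity relative to escalator = (1.514, -0.518) m/s.
Velocity relative to ground = (0.700, 0.000) + (1.514, -0.518) = (2.214, -0.518) m/s.
Speed = |(2.214, -0.518)| = 2.274 m/s.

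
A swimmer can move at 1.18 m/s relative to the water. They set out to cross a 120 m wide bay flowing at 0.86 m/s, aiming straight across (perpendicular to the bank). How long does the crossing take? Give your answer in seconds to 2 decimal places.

The component of the swimmer's velocity perpendicular to the bank is 1.18 m/s.
The flow acts along the bank and has no component across it.
Time = 120 / 1.180 = 101.695 s.

101.69 s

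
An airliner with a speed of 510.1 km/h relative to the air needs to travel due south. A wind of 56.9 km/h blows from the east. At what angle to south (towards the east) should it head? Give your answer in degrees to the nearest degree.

The wind pushes perpendicular to the desired track; the heading must have a component into the wind equal to 56.9 km/h: 510.1 sin θ = 56.9.
sin θ = 0.1115, so θ = 6.404°.

6°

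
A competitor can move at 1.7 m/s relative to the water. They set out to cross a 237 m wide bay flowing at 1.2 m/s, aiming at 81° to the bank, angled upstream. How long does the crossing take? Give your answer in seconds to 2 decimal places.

141.15 s

The component of the competitor's velocity perpendicular to the bank is 1.7 × sin 81° = 1.679 m/s.
The current is parallel to the bank, so it does not affect the crossing time.
Time = 237 / 1.679 = 141.150 s.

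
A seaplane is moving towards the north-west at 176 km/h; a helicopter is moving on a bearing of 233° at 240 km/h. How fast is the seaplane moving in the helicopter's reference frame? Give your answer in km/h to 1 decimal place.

277.2 km/h

Taking east as x and north as y: seaplane velocity = (-124.451, 124.451) km/h; helicopter velocity = (-191.673, -144.436) km/h.
Velocity of seaplane relative to helicopter = (-124.451, 124.451) − (-191.673, -144.436) = (67.222, 268.886) km/h.
Magnitude = |(67.222, 268.886)| = 277.162 km/h.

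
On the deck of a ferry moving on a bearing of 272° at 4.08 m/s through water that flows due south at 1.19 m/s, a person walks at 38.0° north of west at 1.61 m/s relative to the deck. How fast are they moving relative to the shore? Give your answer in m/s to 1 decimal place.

5.3 m/s

In east/north components (m/s): person relative to ferry = (-1.269, 0.991); ferry relative to water = (-4.078, 0.142); water relative to ground = (0.000, -1.190).
Sum = (-5.346, -0.056) m/s.
Speed = |(-5.346, -0.056)| = 5.347 m/s.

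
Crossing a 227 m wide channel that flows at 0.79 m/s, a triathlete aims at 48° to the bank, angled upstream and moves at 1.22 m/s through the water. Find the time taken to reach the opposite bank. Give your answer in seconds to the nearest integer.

250 s

The component of the triathlete's velocity perpendicular to the bank is 1.22 × sin 48° = 0.907 m/s.
Only the cross-stream component determines the crossing time; the current contributes nothing perpendicular to the bank.
Time = 227 / 0.907 = 250.376 s.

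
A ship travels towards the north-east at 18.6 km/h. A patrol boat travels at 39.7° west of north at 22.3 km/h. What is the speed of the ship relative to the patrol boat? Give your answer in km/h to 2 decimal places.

27.69 km/h

Taking east as x and north as y: ship velocity = (13.152, 13.152) km/h; patrol boat velocity = (-14.245, 17.158) km/h.
Velocity of ship relative to patrol boat = (13.152, 13.152) − (-14.245, 17.158) = (27.397, -4.005) km/h.
Magnitude = |(27.397, -4.005)| = 27.688 km/h.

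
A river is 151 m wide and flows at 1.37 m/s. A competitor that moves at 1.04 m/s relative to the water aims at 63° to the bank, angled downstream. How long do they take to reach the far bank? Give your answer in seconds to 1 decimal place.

The component of the competitor's velocity perpendicular to the bank is 1.04 × sin 63° = 0.927 m/s.
Only the cross-stream component determines the crossing time; the current contributes nothing perpendicular to the bank.
Time = 151 / 0.927 = 162.953 s.

163.0 s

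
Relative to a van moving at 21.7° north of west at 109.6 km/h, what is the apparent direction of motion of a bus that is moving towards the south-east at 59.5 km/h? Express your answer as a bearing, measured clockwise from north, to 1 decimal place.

Taking east as x and north as y: bus velocity = (42.073, -42.073) km/h; van velocity = (-101.833, 40.524) km/h.
Velocity of bus relative to van = (42.073, -42.073) − (-101.833, 40.524) = (143.906, -82.597) km/h.
Bearing = atan2(143.91, -82.60) = 119.85° clockwise from north.

119.9°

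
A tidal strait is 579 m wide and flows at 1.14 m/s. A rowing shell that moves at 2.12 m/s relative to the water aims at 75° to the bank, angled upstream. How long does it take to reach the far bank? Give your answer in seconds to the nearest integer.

The component of the rowing shell's velocity perpendicular to the bank is 2.12 × sin 75° = 2.048 m/s.
Only the cross-stream component determines the crossing time; the current contributes nothing perpendicular to the bank.
Time = 579 / 2.048 = 282.748 s.

283 s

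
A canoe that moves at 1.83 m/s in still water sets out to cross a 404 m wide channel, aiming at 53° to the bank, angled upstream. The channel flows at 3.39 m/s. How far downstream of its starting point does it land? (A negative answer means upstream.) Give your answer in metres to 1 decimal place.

632.7 m

Perpendicular speed = 1.462 m/s; crossing time = 404 / 1.462 = 276.428 s.
Net downstream speed = 2.289 m/s.
Drift = 2.289 × 276.428 = 632.654 m (downstream).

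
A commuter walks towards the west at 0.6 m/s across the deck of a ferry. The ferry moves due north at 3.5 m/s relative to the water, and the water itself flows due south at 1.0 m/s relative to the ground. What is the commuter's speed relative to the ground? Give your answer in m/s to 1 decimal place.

2.6 m/s

In east/north components (m/s): commuter relative to ferry = (-0.600, 0.000); ferry relative to water = (0.000, 3.500); water relative to ground = (0.000, -1.000).
Sum = (-0.600, 2.500) m/s.
Speed = |(-0.600, 2.500)| = 2.571 m/s.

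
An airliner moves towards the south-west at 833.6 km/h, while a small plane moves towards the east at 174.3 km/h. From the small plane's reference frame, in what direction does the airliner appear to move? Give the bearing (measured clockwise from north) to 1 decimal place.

Taking east as x and north as y: airliner velocity = (-589.444, -589.444) km/h; small plane velocity = (174.300, 0.000) km/h.
Velocity of airliner relative to small plane = (-589.444, -589.444) − (174.300, 0.000) = (-763.744, -589.444) km/h.
Bearing = atan2(-763.74, -589.44) = 232.34° clockwise from north.

232.3°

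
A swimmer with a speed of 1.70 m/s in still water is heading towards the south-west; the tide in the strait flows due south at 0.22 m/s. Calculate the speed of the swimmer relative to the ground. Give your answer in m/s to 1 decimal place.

1.9 m/s

Taking east as x and north as y: velocity relative to the water = (-1.202, -1.202) m/s; the water relative to ground = (0.000, -0.220) m/s.
Velocity relative to ground = (-1.202, -1.202) + (0.000, -0.220) = (-1.202, -1.422) m/s.
Speed = |(-1.202, -1.422)| = 1.862 m/s.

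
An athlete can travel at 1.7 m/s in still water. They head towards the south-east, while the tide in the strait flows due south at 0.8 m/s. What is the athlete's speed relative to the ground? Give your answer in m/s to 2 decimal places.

Taking east as x and north as y: velocity relative to the water = (1.202, -1.202) m/s; the water relative to ground = (0.000, -0.800) m/s.
Velocity relative to ground = (1.202, -1.202) + (0.000, -0.800) = (1.202, -2.002) m/s.
Speed = |(1.202, -2.002)| = 2.335 m/s.

2.34 m/s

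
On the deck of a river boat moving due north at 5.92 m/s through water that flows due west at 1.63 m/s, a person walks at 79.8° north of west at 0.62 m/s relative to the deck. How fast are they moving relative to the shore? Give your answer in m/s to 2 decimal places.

In east/north components (m/s): person relative to river boat = (-0.110, 0.610); river boat relative to water = (0.000, 5.920); water relative to ground = (-1.630, 0.000).
Sum = (-1.740, 6.530) m/s.
Speed = |(-1.740, 6.530)| = 6.758 m/s.

6.76 m/s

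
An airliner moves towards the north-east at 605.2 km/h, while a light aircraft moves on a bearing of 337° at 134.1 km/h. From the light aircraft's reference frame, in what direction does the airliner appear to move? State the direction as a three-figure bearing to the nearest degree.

058°

Taking east as x and north as y: airliner velocity = (427.941, 427.941) km/h; light aircraft velocity = (-52.397, 123.440) km/h.
Velocity of airliner relative to light aircraft = (427.941, 427.941) − (-52.397, 123.440) = (480.338, 304.501) km/h.
Bearing = atan2(480.34, 304.50) = 57.63° clockwise from north.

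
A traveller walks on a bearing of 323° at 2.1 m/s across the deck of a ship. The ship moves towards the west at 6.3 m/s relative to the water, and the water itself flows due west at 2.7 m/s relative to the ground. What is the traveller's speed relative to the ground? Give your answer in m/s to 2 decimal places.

In east/north components (m/s): traveller relative to ship = (-1.264, 1.677); ship relative to water = (-6.300, 0.000); water relative to ground = (-2.700, 0.000).
Sum = (-10.264, 1.677) m/s.
Speed = |(-10.264, 1.677)| = 10.400 m/s.

10.40 m/s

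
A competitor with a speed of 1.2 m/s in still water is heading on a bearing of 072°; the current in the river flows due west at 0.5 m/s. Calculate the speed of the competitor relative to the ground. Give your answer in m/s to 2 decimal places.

Taking east as x and north as y: velocity relative to the water = (1.141, 0.371) m/s; the water relative to ground = (-0.500, 0.000) m/s.
Velocity relative to ground = (1.141, 0.371) + (-0.500, 0.000) = (0.641, 0.371) m/s.
Speed = |(0.641, 0.371)| = 0.741 m/s.

0.74 m/s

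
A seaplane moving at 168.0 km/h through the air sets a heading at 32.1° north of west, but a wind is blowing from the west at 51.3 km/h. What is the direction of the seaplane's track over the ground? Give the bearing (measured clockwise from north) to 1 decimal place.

Taking east as x and north as y: velocity relative to the air = (-142.316, 89.275) km/h; the air relative to ground = (51.300, 0.000) km/h.
Velocity relative to ground = (-142.316, 89.275) + (51.300, 0.000) = (-91.016, 89.275) km/h.
Bearing = atan2(-91.02, 89.27) = 314.45° clockwise from north.

314.4°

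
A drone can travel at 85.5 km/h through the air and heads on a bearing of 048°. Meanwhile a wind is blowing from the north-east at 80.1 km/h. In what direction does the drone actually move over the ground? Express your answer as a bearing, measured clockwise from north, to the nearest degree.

085°

Taking east as x and north as y: velocity relative to the air = (63.539, 57.211) km/h; the air relative to ground = (-56.639, -56.639) km/h.
Velocity relative to ground = (63.539, 57.211) + (-56.639, -56.639) = (6.900, 0.571) km/h.
Bearing = atan2(6.90, 0.57) = 85.27° clockwise from north.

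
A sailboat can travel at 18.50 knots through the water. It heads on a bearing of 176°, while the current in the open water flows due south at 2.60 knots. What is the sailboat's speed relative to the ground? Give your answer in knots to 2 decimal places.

Taking east as x and north as y: velocity relative to the water = (1.290, -18.455) knots; the water relative to ground = (0.000, -2.600) knots.
Velocity relative to ground = (1.290, -18.455) + (0.000, -2.600) = (1.290, -21.055) knots.
Speed = |(1.290, -21.055)| = 21.094 knots.

21.09 knots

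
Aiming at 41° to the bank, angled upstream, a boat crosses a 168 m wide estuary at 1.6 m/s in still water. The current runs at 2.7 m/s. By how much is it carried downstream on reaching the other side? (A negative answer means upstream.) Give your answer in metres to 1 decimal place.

Perpendicular speed = 1.050 m/s; crossing time = 168 / 1.050 = 160.047 s.
Net downstream speed = 1.492 m/s.
Drift = 1.492 × 160.047 = 238.864 m (downstream).

238.9 m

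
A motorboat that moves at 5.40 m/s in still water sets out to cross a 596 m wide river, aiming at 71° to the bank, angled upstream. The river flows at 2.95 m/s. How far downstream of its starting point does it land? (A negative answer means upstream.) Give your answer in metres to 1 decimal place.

Perpendicular speed = 5.106 m/s; crossing time = 596 / 5.106 = 116.730 s.
Net downstream speed = 1.192 m/s.
Drift = 1.192 × 116.730 = 139.134 m (downstream).

139.1 m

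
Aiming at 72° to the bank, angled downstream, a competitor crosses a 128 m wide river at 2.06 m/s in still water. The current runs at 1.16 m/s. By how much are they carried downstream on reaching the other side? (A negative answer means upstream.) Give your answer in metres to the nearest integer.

117 m

Perpendicular speed = 1.959 m/s; crossing time = 128 / 1.959 = 65.334 s.
Net downstream speed = 1.797 m/s.
Drift = 1.797 × 65.334 = 117.377 m (downstream).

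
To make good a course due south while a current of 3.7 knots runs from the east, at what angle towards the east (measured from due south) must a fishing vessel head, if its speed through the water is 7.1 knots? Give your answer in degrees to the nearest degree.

The current pushes perpendicular to the desired track; the heading must have a component into the current equal to 3.7 knots: 7.1 sin θ = 3.7.
sin θ = 0.5211, so θ = 31.408°.

31°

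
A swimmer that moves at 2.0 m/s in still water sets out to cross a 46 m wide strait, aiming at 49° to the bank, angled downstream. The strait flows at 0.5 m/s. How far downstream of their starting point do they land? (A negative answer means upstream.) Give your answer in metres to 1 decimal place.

Perpendicular speed = 1.509 m/s; crossing time = 46 / 1.509 = 30.475 s.
Net downstream speed = 1.812 m/s.
Drift = 1.812 × 30.475 = 55.225 m (downstream).

55.2 m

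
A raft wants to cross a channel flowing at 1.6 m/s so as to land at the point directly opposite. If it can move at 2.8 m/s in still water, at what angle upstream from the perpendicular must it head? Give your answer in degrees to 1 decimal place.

34.8°

To cancel the current, the upstream component of the raft's velocity must equal the flow: 2.8 sin θ = 1.6.
sin θ = 1.6 / 2.8 = 0.5714.
θ = arcsin(0.5714) = 34.850°.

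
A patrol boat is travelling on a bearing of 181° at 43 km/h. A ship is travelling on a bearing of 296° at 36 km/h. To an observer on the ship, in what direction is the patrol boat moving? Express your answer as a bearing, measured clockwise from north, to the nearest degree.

152°

Taking east as x and north as y: patrol boat velocity = (-0.750, -42.993) km/h; ship velocity = (-32.357, 15.781) km/h.
Velocity of patrol boat relative to ship = (-0.750, -42.993) − (-32.357, 15.781) = (31.606, -58.775) km/h.
Bearing = atan2(31.61, -58.77) = 151.73° clockwise from north.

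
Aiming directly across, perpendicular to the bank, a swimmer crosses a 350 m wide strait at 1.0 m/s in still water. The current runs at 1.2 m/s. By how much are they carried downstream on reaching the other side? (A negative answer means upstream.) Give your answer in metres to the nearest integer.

Perpendicular speed = 1.000 m/s; crossing time = 350 / 1.000 = 350.000 s.
Net downstream speed = 1.200 m/s.
Drift = 1.200 × 350.000 = 420.000 m (downstream).

420 m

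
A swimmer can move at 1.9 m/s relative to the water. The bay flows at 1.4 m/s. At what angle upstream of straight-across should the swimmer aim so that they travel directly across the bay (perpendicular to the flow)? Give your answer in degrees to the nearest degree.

47°

To cancel the current, the upstream component of the swimmer's velocity must equal the flow: 1.9 sin θ = 1.4.
sin θ = 1.4 / 1.9 = 0.7368.
θ = arcsin(0.7368) = 47.463°.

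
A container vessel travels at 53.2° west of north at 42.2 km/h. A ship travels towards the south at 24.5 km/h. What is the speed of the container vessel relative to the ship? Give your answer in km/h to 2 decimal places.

60.16 km/h

Taking east as x and north as y: container vessel velocity = (-33.791, 25.279) km/h; ship velocity = (0.000, -24.500) km/h.
Velocity of container vessel relative to ship = (-33.791, 25.279) − (0.000, -24.500) = (-33.791, 49.779) km/h.
Magnitude = |(-33.791, 49.779)| = 60.164 km/h.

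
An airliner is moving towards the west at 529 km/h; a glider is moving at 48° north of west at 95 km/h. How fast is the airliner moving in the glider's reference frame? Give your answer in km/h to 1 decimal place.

470.8 km/h

Taking east as x and north as y: airliner velocity = (-529.000, 0.000) km/h; glider velocity = (-63.567, 70.599) km/h.
Velocity of airliner relative to glider = (-529.000, 0.000) − (-63.567, 70.599) = (-465.433, -70.599) km/h.
Magnitude = |(-465.433, -70.599)| = 470.757 km/h.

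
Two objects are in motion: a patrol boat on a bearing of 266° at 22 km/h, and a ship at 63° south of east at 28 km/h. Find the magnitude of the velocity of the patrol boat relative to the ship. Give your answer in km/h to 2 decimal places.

Taking east as x and north as y: patrol boat velocity = (-21.946, -1.535) km/h; ship velocity = (12.712, -24.948) km/h.
Velocity of patrol boat relative to ship = (-21.946, -1.535) − (12.712, -24.948) = (-34.658, 23.414) km/h.
Magnitude = |(-34.658, 23.414)| = 41.826 km/h.

41.83 km/h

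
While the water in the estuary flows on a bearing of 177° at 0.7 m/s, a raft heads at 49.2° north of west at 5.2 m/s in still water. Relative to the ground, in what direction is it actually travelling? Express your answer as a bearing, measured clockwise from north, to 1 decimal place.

313.9°

Taking east as x and north as y: velocity relative to the water = (-3.398, 3.936) m/s; the water relative to ground = (0.037, -0.699) m/s.
Velocity relative to ground = (-3.398, 3.936) + (0.037, -0.699) = (-3.361, 3.237) m/s.
Bearing = atan2(-3.36, 3.24) = 313.92° clockwise from north.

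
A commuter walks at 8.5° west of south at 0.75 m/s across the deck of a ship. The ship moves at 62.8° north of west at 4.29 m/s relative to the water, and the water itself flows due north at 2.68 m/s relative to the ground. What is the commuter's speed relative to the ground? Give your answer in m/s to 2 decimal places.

In east/north components (m/s): commuter relative to ship = (-0.111, -0.742); ship relative to water = (-1.961, 3.816); water relative to ground = (0.000, 2.680).
Sum = (-2.072, 5.754) m/s.
Speed = |(-2.072, 5.754)| = 6.115 m/s.

6.12 m/s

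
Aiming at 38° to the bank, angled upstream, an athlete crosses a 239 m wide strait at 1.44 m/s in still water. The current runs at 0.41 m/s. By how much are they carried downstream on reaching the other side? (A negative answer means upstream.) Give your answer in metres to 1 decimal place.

-195.4 m

Perpendicular speed = 0.887 m/s; crossing time = 239 / 0.887 = 269.584 s.
Net downstream speed = -0.725 m/s.
Drift = -0.725 × 269.584 = -195.377 m (upstream).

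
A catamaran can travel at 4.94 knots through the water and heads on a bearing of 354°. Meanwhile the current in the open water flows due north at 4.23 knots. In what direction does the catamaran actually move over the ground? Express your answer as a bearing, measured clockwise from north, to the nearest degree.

357°

Taking east as x and north as y: velocity relative to the water = (-0.516, 4.913) knots; the water relative to ground = (0.000, 4.230) knots.
Velocity relative to ground = (-0.516, 4.913) + (0.000, 4.230) = (-0.516, 9.143) knots.
Bearing = atan2(-0.52, 9.14) = 356.77° clockwise from north.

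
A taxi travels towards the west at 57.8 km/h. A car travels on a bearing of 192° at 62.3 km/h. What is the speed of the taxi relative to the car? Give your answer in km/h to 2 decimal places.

75.66 km/h

Taking east as x and north as y: taxi velocity = (-57.800, 0.000) km/h; car velocity = (-12.953, -60.939) km/h.
Velocity of taxi relative to car = (-57.800, 0.000) − (-12.953, -60.939) = (-44.847, 60.939) km/h.
Magnitude = |(-44.847, 60.939)| = 75.662 km/h.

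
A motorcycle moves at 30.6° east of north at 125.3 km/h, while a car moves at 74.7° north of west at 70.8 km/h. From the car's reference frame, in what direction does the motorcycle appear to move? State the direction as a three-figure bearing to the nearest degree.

064°

Taking east as x and north as y: motorcycle velocity = (63.783, 107.851) km/h; car velocity = (-18.682, 68.291) km/h.
Velocity of motorcycle relative to car = (63.783, 107.851) − (-18.682, 68.291) = (82.465, 39.560) km/h.
Bearing = atan2(82.47, 39.56) = 64.37° clockwise from north.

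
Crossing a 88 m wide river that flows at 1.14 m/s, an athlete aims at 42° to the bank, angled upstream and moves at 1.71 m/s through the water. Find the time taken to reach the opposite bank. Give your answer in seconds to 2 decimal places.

The component of the athlete's velocity perpendicular to the bank is 1.71 × sin 42° = 1.144 m/s.
The flow acts along the bank and has no component across it.
Time = 88 / 1.144 = 76.909 s.

76.91 s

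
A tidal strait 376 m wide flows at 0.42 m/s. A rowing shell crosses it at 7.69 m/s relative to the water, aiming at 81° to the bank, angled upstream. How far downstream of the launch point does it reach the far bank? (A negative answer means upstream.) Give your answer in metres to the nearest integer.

-39 m

Perpendicular speed = 7.595 m/s; crossing time = 376 / 7.595 = 49.504 s.
Net downstream speed = -0.783 m/s.
Drift = -0.783 × 49.504 = -38.761 m (upstream).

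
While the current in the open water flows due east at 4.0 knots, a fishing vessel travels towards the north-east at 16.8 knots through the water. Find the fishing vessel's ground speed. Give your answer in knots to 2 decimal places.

19.83 knots

Taking east as x and north as y: velocity relative to the water = (11.879, 11.879) knots; the water relative to ground = (4.000, 0.000) knots.
Velocity relative to ground = (11.879, 11.879) + (4.000, 0.000) = (15.879, 11.879) knots.
Speed = |(15.879, 11.879)| = 19.831 knots.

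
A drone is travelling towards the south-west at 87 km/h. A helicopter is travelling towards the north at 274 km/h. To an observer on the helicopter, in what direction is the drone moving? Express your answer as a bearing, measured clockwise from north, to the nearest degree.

190°

Taking east as x and north as y: drone velocity = (-61.518, -61.518) km/h; helicopter velocity = (0.000, 274.000) km/h.
Velocity of drone relative to helicopter = (-61.518, -61.518) − (0.000, 274.000) = (-61.518, -335.518) km/h.
Bearing = atan2(-61.52, -335.52) = 190.39° clockwise from north.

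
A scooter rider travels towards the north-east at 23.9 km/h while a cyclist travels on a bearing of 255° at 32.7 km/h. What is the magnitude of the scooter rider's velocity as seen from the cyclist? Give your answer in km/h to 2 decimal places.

54.72 km/h

Taking east as x and north as y: scooter rider velocity = (16.900, 16.900) km/h; cyclist velocity = (-31.586, -8.463) km/h.
Velocity of scooter rider relative to cyclist = (16.900, 16.900) − (-31.586, -8.463) = (48.486, 25.363) km/h.
Magnitude = |(48.486, 25.363)| = 54.719 km/h.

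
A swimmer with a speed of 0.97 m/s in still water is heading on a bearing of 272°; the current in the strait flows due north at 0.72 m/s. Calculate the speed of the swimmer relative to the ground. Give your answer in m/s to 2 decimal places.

1.23 m/s

Taking east as x and north as y: velocity relative to the water = (-0.969, 0.034) m/s; the water relative to ground = (0.000, 0.720) m/s.
Velocity relative to ground = (-0.969, 0.034) + (0.000, 0.720) = (-0.969, 0.754) m/s.
Speed = |(-0.969, 0.754)| = 1.228 m/s.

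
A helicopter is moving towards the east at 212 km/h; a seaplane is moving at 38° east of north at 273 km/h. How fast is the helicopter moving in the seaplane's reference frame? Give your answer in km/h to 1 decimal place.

219.6 km/h

Taking east as x and north as y: helicopter velocity = (212.000, 0.000) km/h; seaplane velocity = (168.076, 215.127) km/h.
Velocity of helicopter relative to seaplane = (212.000, 0.000) − (168.076, 215.127) = (43.924, -215.127) km/h.
Magnitude = |(43.924, -215.127)| = 219.565 km/h.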